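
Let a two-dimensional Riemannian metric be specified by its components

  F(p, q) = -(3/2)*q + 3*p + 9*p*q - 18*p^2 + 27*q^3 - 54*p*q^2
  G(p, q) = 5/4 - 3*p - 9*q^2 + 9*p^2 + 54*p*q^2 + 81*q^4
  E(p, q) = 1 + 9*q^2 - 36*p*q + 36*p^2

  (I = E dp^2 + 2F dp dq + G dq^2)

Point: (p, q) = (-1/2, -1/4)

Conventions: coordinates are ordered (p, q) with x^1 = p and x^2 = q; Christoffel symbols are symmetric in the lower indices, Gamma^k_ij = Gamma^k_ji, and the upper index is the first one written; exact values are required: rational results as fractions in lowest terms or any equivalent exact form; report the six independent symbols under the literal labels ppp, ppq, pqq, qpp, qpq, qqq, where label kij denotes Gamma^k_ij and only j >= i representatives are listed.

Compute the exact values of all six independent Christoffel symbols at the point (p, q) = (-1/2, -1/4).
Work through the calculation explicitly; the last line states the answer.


E = 97/16, F = -207/64, G = 785/256 at the point
E_p = -27, E_q = 27/2, F_p = 123/8, F_q = -231/16, G_p = -69/8, G_q = 207/16
EG - F^2 = 2081/256;  g^inv = (256/2081) * [[785/256, 207/64], [207/64, 97/16]]
first-kind symbols [ij,l] = (1/2)(d_i g_jl + d_j g_il - d_l g_ij): [pp,p] = E_p/2 = -27/2, [pp,q] = F_p - E_q/2 = 69/8, [pq,p] = E_q/2 = 27/4, [pq,q] = G_p/2 = -69/16, [qq,p] = F_q - G_p/2 = -81/8, [qq,q] = G_q/2 = 207/32
Gamma^p_ij = (G*[ij,p] - F*[ij,q])/(EG - F^2), Gamma^q_ij = (E*[ij,q] - F*[ij,p])/(EG - F^2)

Answer: Gamma_ppp = -3456/2081, Gamma_ppq = 1728/2081, Gamma_pqq = -2592/2081, Gamma_qpp = 2208/2081, Gamma_qpq = -1104/2081, Gamma_qqq = 1656/2081


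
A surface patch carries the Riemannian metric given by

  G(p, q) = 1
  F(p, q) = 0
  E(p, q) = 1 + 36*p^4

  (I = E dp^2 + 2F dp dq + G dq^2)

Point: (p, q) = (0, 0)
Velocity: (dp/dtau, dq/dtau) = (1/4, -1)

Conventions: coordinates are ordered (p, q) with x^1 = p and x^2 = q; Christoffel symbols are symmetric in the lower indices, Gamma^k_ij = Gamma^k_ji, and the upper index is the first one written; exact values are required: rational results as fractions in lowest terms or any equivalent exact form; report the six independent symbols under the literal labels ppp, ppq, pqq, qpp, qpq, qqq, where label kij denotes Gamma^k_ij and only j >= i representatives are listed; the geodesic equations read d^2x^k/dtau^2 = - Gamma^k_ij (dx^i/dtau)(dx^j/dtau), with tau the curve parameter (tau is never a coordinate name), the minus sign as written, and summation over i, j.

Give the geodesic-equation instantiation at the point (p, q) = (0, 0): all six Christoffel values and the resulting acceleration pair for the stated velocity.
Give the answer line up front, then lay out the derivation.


Answer: Gamma_ppp = 0, Gamma_ppq = 0, Gamma_pqq = 0, Gamma_qpp = 0, Gamma_qpq = 0, Gamma_qqq = 0; accelerations (d^2p/dtau^2, d^2q/dtau^2) = (0, 0)

E = 1, F = 0, G = 1 at the point
E_p = 0, E_q = 0, F_p = 0, F_q = 0, G_p = 0, G_q = 0
EG - F^2 = 1;  g^inv = (1) * [[1, 0], [0, 1]]
first-kind symbols [ij,l] = (1/2)(d_i g_jl + d_j g_il - d_l g_ij): [pp,p] = E_p/2 = 0, [pp,q] = F_p - E_q/2 = 0, [pq,p] = E_q/2 = 0, [pq,q] = G_p/2 = 0, [qq,p] = F_q - G_p/2 = 0, [qq,q] = G_q/2 = 0
Gamma^p_ij = (G*[ij,p] - F*[ij,q])/(EG - F^2), Gamma^q_ij = (E*[ij,q] - F*[ij,p])/(EG - F^2)
Gamma_ppp = 0, Gamma_ppq = 0, Gamma_pqq = 0, Gamma_qpp = 0, Gamma_qpq = 0, Gamma_qqq = 0
d^2p/dtau^2 = -(Gamma_ppp*(1/4)^2 + 2*Gamma_ppq*(1/4)*(-1) + Gamma_pqq*(-1)^2) = 0
d^2q/dtau^2 = -(Gamma_qpp*(1/4)^2 + 2*Gamma_qpq*(1/4)*(-1) + Gamma_qqq*(-1)^2) = 0


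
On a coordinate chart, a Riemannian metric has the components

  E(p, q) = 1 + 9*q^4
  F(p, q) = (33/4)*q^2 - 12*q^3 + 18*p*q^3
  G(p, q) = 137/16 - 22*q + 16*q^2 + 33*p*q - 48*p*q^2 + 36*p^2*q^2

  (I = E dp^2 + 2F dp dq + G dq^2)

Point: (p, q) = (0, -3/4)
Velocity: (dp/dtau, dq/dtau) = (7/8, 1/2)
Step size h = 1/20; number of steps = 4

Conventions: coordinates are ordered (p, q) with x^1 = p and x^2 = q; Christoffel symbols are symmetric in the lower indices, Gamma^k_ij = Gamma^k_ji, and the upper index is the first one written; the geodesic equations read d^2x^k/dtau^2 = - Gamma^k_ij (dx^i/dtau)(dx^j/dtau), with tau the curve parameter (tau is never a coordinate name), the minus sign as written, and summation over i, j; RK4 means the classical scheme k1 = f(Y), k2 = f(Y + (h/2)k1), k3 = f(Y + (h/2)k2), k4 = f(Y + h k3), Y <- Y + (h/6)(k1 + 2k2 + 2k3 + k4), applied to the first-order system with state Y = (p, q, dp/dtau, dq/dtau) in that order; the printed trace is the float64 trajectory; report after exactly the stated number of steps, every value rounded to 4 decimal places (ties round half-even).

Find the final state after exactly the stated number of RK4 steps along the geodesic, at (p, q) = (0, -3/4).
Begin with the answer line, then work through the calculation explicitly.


Answer: p = 0.1801, q = -0.6319, dp/dtau = 0.9297, dq/dtau = 0.6963

f(Y) = (dp/dtau, dq/dtau, -Gamma^p_ij Y'^i Y'^j, -Gamma^q_ij Y'^i Y'^j) with the Gammas evaluated at the stage position; h = 0.050000; intermediate values shown to 6 dp
step 0: p = 0.0000, q = -0.7500, dp/dtau = 0.8750, dq/dtau = 0.5000
step 1:
  k1: at (p, q) = (0.000000, -0.750000), (dp/dtau, dq/dtau) = (0.875000, 0.500000); Gamma_ppp = 0.000000, Gamma_ppq = -0.205736, Gamma_pqq = -0.182876, Gamma_qpp = 0.000000, Gamma_qpq = -0.701027, Gamma_qqq = -0.623135; k1 = (0.875000, 0.500000, 0.225738, 0.769182)
  k2: at (p, q) = (0.021875, -0.737500), (dp/dtau, dq/dtau) = (0.880643, 0.519230); Gamma_ppp = 0.000000, Gamma_ppq = -0.205952, Gamma_pqq = -0.180063, Gamma_qpp = 0.000000, Gamma_qpq = -0.707225, Gamma_qqq = -0.618322; k2 = (0.880643, 0.519230, 0.236891, 0.813465)
  k3: at (p, q) = (0.022016, -0.737019), (dp/dtau, dq/dtau) = (0.880922, 0.520337); Gamma_ppp = 0.000000, Gamma_ppq = -0.205754, Gamma_pqq = -0.179967, Gamma_qpp = 0.000000, Gamma_qpq = -0.707152, Gamma_qqq = -0.618526; k3 = (0.880922, 0.520337, 0.237351, 0.815749)
  k4: at (p, q) = (0.044046, -0.723983), (dp/dtau, dq/dtau) = (0.886868, 0.540787); Gamma_ppp = 0.000000, Gamma_ppq = -0.205584, Gamma_pqq = -0.176801, Gamma_qpp = 0.000000, Gamma_qpq = -0.713139, Gamma_qqq = -0.613294; k4 = (0.886868, 0.540787, 0.248905, 0.863411)
  Y <- Y + (h/6)(k1 + 2k2 + 2k3 + k4): p = 0.0440, q = -0.7240, dp/dtau = 0.8869, dq/dtau = 0.5408
step 2:
  k1: at (p, q) = (0.044042, -0.724001), (dp/dtau, dq/dtau) = (0.886859, 0.540759); Gamma_ppp = 0.000000, Gamma_ppq = -0.205592, Gamma_pqq = -0.176804, Gamma_qpp = 0.000000, Gamma_qpq = -0.713142, Gamma_qqq = -0.613287; k1 = (0.886859, 0.540759, 0.248895, 0.863350)
  k2: at (p, q) = (0.066213, -0.710482), (dp/dtau, dq/dtau) = (0.893082, 0.562342); Gamma_ppp = 0.000000, Gamma_ppq = -0.205029, Gamma_pqq = -0.173278, Gamma_qpp = 0.000000, Gamma_qpq = -0.718880, Gamma_qqq = -0.607551; k2 = (0.893082, 0.562342, 0.260734, 0.914193)
  k3: at (p, q) = (0.066369, -0.709942), (dp/dtau, dq/dtau) = (0.893378, 0.563613); Gamma_ppp = 0.000000, Gamma_ppq = -0.204788, Gamma_pqq = -0.173160, Gamma_qpp = 0.000000, Gamma_qpq = -0.718772, Gamma_qqq = -0.607764; k3 = (0.893378, 0.563613, 0.261235, 0.916894)
  k4: at (p, q) = (0.088711, -0.695820), (dp/dtau, dq/dtau) = (0.899921, 0.586603); Gamma_ppp = 0.000000, Gamma_ppq = -0.203728, Gamma_pqq = -0.169219, Gamma_qpp = 0.000000, Gamma_qpq = -0.724153, Gamma_qqq = -0.601490; k4 = (0.899921, 0.586603, 0.273323, 0.971531)
  Y <- Y + (h/6)(k1 + 2k2 + 2k3 + k4): p = 0.0887, q = -0.6958, dp/dtau = 0.8999, dq/dtau = 0.5866
step 3:
  k1: at (p, q) = (0.088706, -0.695840), (dp/dtau, dq/dtau) = (0.899911, 0.586567); Gamma_ppp = 0.000000, Gamma_ppq = -0.203737, Gamma_pqq = -0.169223, Gamma_qpp = 0.000000, Gamma_qpq = -0.724158, Gamma_qqq = -0.601482; k1 = (0.899911, 0.586567, 0.273312, 0.971452)
  k2: at (p, q) = (0.111204, -0.681176), (dp/dtau, dq/dtau) = (0.906744, 0.610854); Gamma_ppp = 0.000000, Gamma_ppq = -0.202173, Gamma_pqq = -0.164862, Gamma_qpp = 0.000000, Gamma_qpq = -0.729131, Gamma_qqq = -0.594568; k2 = (0.906744, 0.610854, 0.285479, 1.029572)
  k3: at (p, q) = (0.111374, -0.680569), (dp/dtau, dq/dtau) = (0.907048, 0.612307); Gamma_ppp = 0.000000, Gamma_ppq = -0.201879, Gamma_pqq = -0.164718, Gamma_qpp = 0.000000, Gamma_qpq = -0.728973, Gamma_qqq = -0.594786; k3 = (0.907048, 0.612307, 0.285999, 1.032727)
  k4: at (p, q) = (0.134058, -0.665225), (dp/dtau, dq/dtau) = (0.914211, 0.638204); Gamma_ppp = 0.000000, Gamma_ppq = -0.199683, Gamma_pqq = -0.159875, Gamma_qpp = 0.000000, Gamma_qpq = -0.733382, Gamma_qqq = -0.587178; k4 = (0.914211, 0.638204, 0.298128, 1.094947)
  Y <- Y + (h/6)(k1 + 2k2 + 2k3 + k4): p = 0.1341, q = -0.6652, dp/dtau = 0.9142, dq/dtau = 0.6382
step 4:
  k1: at (p, q) = (0.134053, -0.665248), (dp/dtau, dq/dtau) = (0.914197, 0.638159); Gamma_ppp = 0.000000, Gamma_ppq = -0.199695, Gamma_pqq = -0.159880, Gamma_qpp = 0.000000, Gamma_qpq = -0.733390, Gamma_qqq = -0.587169; k1 = (0.914197, 0.638159, 0.298116, 1.094847)
  k2: at (p, q) = (0.156908, -0.649294), (dp/dtau, dq/dtau) = (0.921650, 0.665530); Gamma_ppp = 0.000000, Gamma_ppq = -0.196863, Gamma_pqq = -0.154557, Gamma_qpp = 0.000000, Gamma_qpq = -0.737162, Gamma_qqq = -0.578744; k2 = (0.921650, 0.665530, 0.309964, 1.160673)
  k3: at (p, q) = (0.157095, -0.648609), (dp/dtau, dq/dtau) = (0.921946, 0.667176); Gamma_ppp = 0.000000, Gamma_ppq = -0.196504, Gamma_pqq = -0.154381, Gamma_qpp = 0.000000, Gamma_qpq = -0.736931, Gamma_qqq = -0.578961; k3 = (0.921946, 0.667176, 0.310458, 1.164283)
  k4: at (p, q) = (0.180151, -0.631889), (dp/dtau, dq/dtau) = (0.929720, 0.696373); Gamma_ppp = 0.000000, Gamma_ppq = -0.192886, Gamma_pqq = -0.148511, Gamma_qpp = 0.000000, Gamma_qpq = -0.739846, Gamma_qqq = -0.569637; k4 = (0.929720, 0.696373, 0.321780, 1.234238)
  Y <- Y + (h/6)(k1 + 2k2 + 2k3 + k4): p = 0.1801, q = -0.6319, dp/dtau = 0.9297, dq/dtau = 0.6963


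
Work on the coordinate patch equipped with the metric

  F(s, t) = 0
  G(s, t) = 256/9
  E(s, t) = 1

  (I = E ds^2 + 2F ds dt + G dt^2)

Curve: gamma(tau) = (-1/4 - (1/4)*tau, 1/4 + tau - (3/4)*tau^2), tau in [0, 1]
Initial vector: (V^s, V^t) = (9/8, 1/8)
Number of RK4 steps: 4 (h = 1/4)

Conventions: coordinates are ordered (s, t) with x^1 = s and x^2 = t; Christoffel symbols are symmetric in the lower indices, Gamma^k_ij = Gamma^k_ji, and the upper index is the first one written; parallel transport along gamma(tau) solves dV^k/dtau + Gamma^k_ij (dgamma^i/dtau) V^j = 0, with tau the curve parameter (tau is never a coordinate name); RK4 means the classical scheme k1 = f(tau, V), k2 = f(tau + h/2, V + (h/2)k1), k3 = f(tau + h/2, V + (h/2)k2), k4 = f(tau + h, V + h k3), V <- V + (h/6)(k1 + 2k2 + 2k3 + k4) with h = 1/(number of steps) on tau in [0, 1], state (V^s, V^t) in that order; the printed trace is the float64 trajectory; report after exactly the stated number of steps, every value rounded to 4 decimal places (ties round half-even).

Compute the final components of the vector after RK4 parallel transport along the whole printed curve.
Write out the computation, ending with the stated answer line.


gamma'(tau) = (-1/4, 1 - (3/2)*tau); f(tau, V)^k = -Gamma^k_ij(gamma(tau)) gamma'^i(tau) V^j; h = 1/4; intermediate values shown to 6 dp
curve data and Christoffel symbols at the stage parameters:
  tau = 0.000000: gamma = (-0.250000, 0.250000), gamma' = (-0.250000, 1.000000); Gamma_sss = 0.000000, Gamma_sst = 0.000000, Gamma_stt = 0.000000, Gamma_tss = 0.000000, Gamma_tst = 0.000000, Gamma_ttt = 0.000000
  tau = 0.125000: gamma = (-0.281250, 0.363281), gamma' = (-0.250000, 0.812500); Gamma_sss = 0.000000, Gamma_sst = 0.000000, Gamma_stt = 0.000000, Gamma_tss = 0.000000, Gamma_tst = 0.000000, Gamma_ttt = 0.000000
  tau = 0.250000: gamma = (-0.312500, 0.453125), gamma' = (-0.250000, 0.625000); Gamma_sss = 0.000000, Gamma_sst = 0.000000, Gamma_stt = 0.000000, Gamma_tss = 0.000000, Gamma_tst = 0.000000, Gamma_ttt = 0.000000
  tau = 0.375000: gamma = (-0.343750, 0.519531), gamma' = (-0.250000, 0.437500); Gamma_sss = 0.000000, Gamma_sst = 0.000000, Gamma_stt = 0.000000, Gamma_tss = 0.000000, Gamma_tst = 0.000000, Gamma_ttt = 0.000000
  tau = 0.500000: gamma = (-0.375000, 0.562500), gamma' = (-0.250000, 0.250000); Gamma_sss = 0.000000, Gamma_sst = 0.000000, Gamma_stt = 0.000000, Gamma_tss = 0.000000, Gamma_tst = 0.000000, Gamma_ttt = 0.000000
  tau = 0.625000: gamma = (-0.406250, 0.582031), gamma' = (-0.250000, 0.062500); Gamma_sss = 0.000000, Gamma_sst = 0.000000, Gamma_stt = 0.000000, Gamma_tss = 0.000000, Gamma_tst = 0.000000, Gamma_ttt = 0.000000
  tau = 0.750000: gamma = (-0.437500, 0.578125), gamma' = (-0.250000, -0.125000); Gamma_sss = 0.000000, Gamma_sst = 0.000000, Gamma_stt = 0.000000, Gamma_tss = 0.000000, Gamma_tst = 0.000000, Gamma_ttt = 0.000000
  tau = 0.875000: gamma = (-0.468750, 0.550781), gamma' = (-0.250000, -0.312500); Gamma_sss = 0.000000, Gamma_sst = 0.000000, Gamma_stt = 0.000000, Gamma_tss = 0.000000, Gamma_tst = 0.000000, Gamma_ttt = 0.000000
  tau = 1.000000: gamma = (-0.500000, 0.500000), gamma' = (-0.250000, -0.500000); Gamma_sss = 0.000000, Gamma_sst = 0.000000, Gamma_stt = 0.000000, Gamma_tss = 0.000000, Gamma_tst = 0.000000, Gamma_ttt = 0.000000
step 0: V^s = 1.1250, V^t = 0.1250
step 1: k1 = (0.000000, 0.000000), k2 = (0.000000, 0.000000), k3 = (0.000000, 0.000000), k4 = (0.000000, 0.000000); V <- V + (h/6)(k1 + 2k2 + 2k3 + k4): V^s = 1.1250, V^t = 0.1250
step 2: k1 = (0.000000, 0.000000), k2 = (0.000000, 0.000000), k3 = (0.000000, 0.000000), k4 = (0.000000, 0.000000); V <- V + (h/6)(k1 + 2k2 + 2k3 + k4): V^s = 1.1250, V^t = 0.1250
step 3: k1 = (0.000000, 0.000000), k2 = (0.000000, 0.000000), k3 = (0.000000, 0.000000), k4 = (0.000000, 0.000000); V <- V + (h/6)(k1 + 2k2 + 2k3 + k4): V^s = 1.1250, V^t = 0.1250
step 4: k1 = (0.000000, 0.000000), k2 = (0.000000, 0.000000), k3 = (0.000000, 0.000000), k4 = (0.000000, 0.000000); V <- V + (h/6)(k1 + 2k2 + 2k3 + k4): V^s = 1.1250, V^t = 0.1250

Answer: V^s = 1.1250, V^t = 0.1250


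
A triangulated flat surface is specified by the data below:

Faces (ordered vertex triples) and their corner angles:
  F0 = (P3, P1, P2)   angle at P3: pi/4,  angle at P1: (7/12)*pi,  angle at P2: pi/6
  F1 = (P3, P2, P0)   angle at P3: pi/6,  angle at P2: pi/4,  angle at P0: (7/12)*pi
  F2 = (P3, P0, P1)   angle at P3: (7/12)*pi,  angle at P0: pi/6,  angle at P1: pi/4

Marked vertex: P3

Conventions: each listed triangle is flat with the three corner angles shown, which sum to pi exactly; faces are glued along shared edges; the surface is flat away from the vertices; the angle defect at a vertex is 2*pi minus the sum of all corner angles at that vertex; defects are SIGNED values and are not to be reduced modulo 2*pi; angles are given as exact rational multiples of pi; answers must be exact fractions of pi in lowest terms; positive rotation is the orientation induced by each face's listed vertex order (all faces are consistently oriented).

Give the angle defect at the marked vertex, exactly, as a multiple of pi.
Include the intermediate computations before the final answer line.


Sum of corner angles at P3: pi
defect = 2*pi - pi

Answer: defect(P3) = pi


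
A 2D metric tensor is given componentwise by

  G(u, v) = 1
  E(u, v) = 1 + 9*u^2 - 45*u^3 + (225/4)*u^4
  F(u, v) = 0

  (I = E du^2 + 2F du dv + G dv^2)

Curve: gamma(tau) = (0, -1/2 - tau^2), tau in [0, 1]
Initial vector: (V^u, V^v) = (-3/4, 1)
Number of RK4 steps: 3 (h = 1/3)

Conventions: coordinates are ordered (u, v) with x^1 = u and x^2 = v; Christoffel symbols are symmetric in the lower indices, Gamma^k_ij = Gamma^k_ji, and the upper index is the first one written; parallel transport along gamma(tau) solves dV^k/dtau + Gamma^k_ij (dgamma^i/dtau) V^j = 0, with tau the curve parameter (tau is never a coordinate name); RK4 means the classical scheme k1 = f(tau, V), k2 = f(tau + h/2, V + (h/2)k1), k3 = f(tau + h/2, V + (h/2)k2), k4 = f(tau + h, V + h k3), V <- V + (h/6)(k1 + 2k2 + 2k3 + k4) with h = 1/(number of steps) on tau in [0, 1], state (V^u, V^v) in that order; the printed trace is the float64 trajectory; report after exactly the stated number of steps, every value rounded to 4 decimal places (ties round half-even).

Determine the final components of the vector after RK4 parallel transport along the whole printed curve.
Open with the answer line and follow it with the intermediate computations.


Answer: V^u = -0.7500, V^v = 1.0000

gamma'(tau) = (0, -2*tau); f(tau, V)^k = -Gamma^k_ij(gamma(tau)) gamma'^i(tau) V^j; h = 1/3; intermediate values shown to 6 dp
curve data and Christoffel symbols at the stage parameters:
  tau = 0.000000: gamma = (0.000000, -0.500000), gamma' = (0.000000, 0.000000); Gamma_uuu = 0.000000, Gamma_uuv = 0.000000, Gamma_uvv = 0.000000, Gamma_vuu = 0.000000, Gamma_vuv = 0.000000, Gamma_vvv = 0.000000
  tau = 0.166667: gamma = (0.000000, -0.527778), gamma' = (0.000000, -0.333333); Gamma_uuu = 0.000000, Gamma_uuv = 0.000000, Gamma_uvv = 0.000000, Gamma_vuu = 0.000000, Gamma_vuv = 0.000000, Gamma_vvv = 0.000000
  tau = 0.333333: gamma = (0.000000, -0.611111), gamma' = (0.000000, -0.666667); Gamma_uuu = 0.000000, Gamma_uuv = 0.000000, Gamma_uvv = 0.000000, Gamma_vuu = 0.000000, Gamma_vuv = 0.000000, Gamma_vvv = 0.000000
  tau = 0.500000: gamma = (0.000000, -0.750000), gamma' = (0.000000, -1.000000); Gamma_uuu = 0.000000, Gamma_uuv = 0.000000, Gamma_uvv = 0.000000, Gamma_vuu = 0.000000, Gamma_vuv = 0.000000, Gamma_vvv = 0.000000
  tau = 0.666667: gamma = (0.000000, -0.944444), gamma' = (0.000000, -1.333333); Gamma_uuu = 0.000000, Gamma_uuv = 0.000000, Gamma_uvv = 0.000000, Gamma_vuu = 0.000000, Gamma_vuv = 0.000000, Gamma_vvv = 0.000000
  tau = 0.833333: gamma = (0.000000, -1.194444), gamma' = (0.000000, -1.666667); Gamma_uuu = 0.000000, Gamma_uuv = 0.000000, Gamma_uvv = 0.000000, Gamma_vuu = 0.000000, Gamma_vuv = 0.000000, Gamma_vvv = 0.000000
  tau = 1.000000: gamma = (0.000000, -1.500000), gamma' = (0.000000, -2.000000); Gamma_uuu = 0.000000, Gamma_uuv = 0.000000, Gamma_uvv = 0.000000, Gamma_vuu = 0.000000, Gamma_vuv = 0.000000, Gamma_vvv = 0.000000
step 0: V^u = -0.7500, V^v = 1.0000
step 1: k1 = (0.000000, 0.000000), k2 = (0.000000, 0.000000), k3 = (0.000000, 0.000000), k4 = (0.000000, 0.000000); V <- V + (h/6)(k1 + 2k2 + 2k3 + k4): V^u = -0.7500, V^v = 1.0000
step 2: k1 = (0.000000, 0.000000), k2 = (0.000000, 0.000000), k3 = (0.000000, 0.000000), k4 = (0.000000, 0.000000); V <- V + (h/6)(k1 + 2k2 + 2k3 + k4): V^u = -0.7500, V^v = 1.0000
step 3: k1 = (0.000000, 0.000000), k2 = (0.000000, 0.000000), k3 = (0.000000, 0.000000), k4 = (0.000000, 0.000000); V <- V + (h/6)(k1 + 2k2 + 2k3 + k4): V^u = -0.7500, V^v = 1.0000


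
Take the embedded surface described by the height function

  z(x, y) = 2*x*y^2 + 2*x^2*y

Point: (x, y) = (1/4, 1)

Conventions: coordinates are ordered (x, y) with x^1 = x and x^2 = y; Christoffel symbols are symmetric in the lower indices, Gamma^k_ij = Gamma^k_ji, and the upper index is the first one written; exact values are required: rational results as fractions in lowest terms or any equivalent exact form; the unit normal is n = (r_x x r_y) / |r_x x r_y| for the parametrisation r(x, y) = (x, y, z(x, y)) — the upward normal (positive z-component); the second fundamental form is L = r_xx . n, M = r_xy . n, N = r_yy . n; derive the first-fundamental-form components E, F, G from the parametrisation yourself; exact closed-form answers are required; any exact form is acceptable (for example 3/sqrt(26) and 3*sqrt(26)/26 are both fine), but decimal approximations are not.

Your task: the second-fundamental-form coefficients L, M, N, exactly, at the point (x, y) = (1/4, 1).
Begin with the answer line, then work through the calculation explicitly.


Answer: L = 32*sqrt(721)/721, M = 40*sqrt(721)/721, N = 8*sqrt(721)/721

z_x = 3, z_y = 9/8, z_xx = 4, z_xy = 5, z_yy = 1
E = 10, F = 27/8, G = 145/64; answer radicand W^2 = 721/64
unnormalised second-form numerators: l = 4, m = 5, n = 1; L = l/sqrt(721/64), and similarly M = m/sqrt(W^2), N = n/sqrt(W^2)


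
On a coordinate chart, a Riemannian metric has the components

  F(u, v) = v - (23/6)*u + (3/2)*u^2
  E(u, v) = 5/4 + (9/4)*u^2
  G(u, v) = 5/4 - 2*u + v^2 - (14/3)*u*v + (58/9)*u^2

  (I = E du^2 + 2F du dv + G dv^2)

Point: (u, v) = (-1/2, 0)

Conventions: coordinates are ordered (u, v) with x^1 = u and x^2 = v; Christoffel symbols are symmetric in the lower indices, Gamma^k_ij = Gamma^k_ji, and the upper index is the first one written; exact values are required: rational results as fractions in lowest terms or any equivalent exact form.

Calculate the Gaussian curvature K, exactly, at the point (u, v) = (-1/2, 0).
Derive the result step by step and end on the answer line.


E = 29/16, F = 55/24, G = 139/36, EG - F^2 = 503/288 at the point
E_u = -9/4, E_v = 0, F_u = -16/3, F_v = 1, G_u = -76/9, G_v = 7/3
E_vv = 0, F_uv = 0, G_uu = 116/9
K follows from Brioschi's formula, (det M1 - det M2)/(EG - F^2)^2.
M1 = [[-E_vv/2 + F_uv - G_uu/2, E_u/2, F_u - E_v/2], [F_v - G_u/2, E, F], [G_v/2, F, G]] = [[-58/9, -9/8, -16/3], [47/9, 29/16, 55/24], [7/6, 55/24, 139/36]]; det M1 = -457525/10368
M2 = [[0, E_v/2, G_u/2], [E_v/2, E, F], [G_u/2, F, G]] = [[0, 0, -38/9], [0, 29/16, 55/24], [-38/9, 55/24, 139/36]]; det M2 = -10469/324
det M1 - det M2 = -13613/1152; K = -13613/1152 / (503/288)^2 = -980136/253009

Answer: K = -980136/253009


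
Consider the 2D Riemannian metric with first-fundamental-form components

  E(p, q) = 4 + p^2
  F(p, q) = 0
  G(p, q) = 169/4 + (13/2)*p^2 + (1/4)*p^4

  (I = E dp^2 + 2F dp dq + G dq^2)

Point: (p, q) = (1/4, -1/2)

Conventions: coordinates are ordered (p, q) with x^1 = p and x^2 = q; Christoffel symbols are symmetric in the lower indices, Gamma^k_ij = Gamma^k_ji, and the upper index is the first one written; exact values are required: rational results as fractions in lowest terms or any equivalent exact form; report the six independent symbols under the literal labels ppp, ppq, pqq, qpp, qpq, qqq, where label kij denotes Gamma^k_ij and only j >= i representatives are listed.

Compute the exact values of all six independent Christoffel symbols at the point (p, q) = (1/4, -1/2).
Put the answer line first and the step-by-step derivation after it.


Answer: Gamma_ppp = 4/65, Gamma_ppq = 0, Gamma_pqq = -209/520, Gamma_qpp = 0, Gamma_qpq = 8/209, Gamma_qqq = 0

E = 65/16, F = 0, G = 43681/1024 at the point
E_p = 1/2, E_q = 0, F_p = 0, F_q = 0, G_p = 209/64, G_q = 0
EG - F^2 = 2839265/16384;  g^inv = (16384/2839265) * [[43681/1024, 0], [0, 65/16]]
first-kind symbols [ij,l] = (1/2)(d_i g_jl + d_j g_il - d_l g_ij): [pp,p] = E_p/2 = 1/4, [pp,q] = F_p - E_q/2 = 0, [pq,p] = E_q/2 = 0, [pq,q] = G_p/2 = 209/128, [qq,p] = F_q - G_p/2 = -209/128, [qq,q] = G_q/2 = 0
Gamma^p_ij = (G*[ij,p] - F*[ij,q])/(EG - F^2), Gamma^q_ij = (E*[ij,q] - F*[ij,p])/(EG - F^2)


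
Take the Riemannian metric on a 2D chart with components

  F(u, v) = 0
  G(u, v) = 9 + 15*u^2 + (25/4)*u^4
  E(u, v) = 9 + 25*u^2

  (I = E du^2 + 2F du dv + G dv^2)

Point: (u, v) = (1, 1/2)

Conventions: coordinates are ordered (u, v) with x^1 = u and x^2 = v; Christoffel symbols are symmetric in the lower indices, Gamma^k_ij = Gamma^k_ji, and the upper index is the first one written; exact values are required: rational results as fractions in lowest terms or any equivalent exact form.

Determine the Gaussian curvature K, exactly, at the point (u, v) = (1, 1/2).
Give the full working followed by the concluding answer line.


E = 34, F = 0, G = 121/4, EG - F^2 = 2057/2 at the point
E_u = 50, E_v = 0, F_u = 0, F_v = 0, G_u = 55, G_v = 0
E_vv = 0, F_uv = 0, G_uu = 105
K follows from Brioschi's formula, (det M1 - det M2)/(EG - F^2)^2.
M1 = [[-E_vv/2 + F_uv - G_uu/2, E_u/2, F_u - E_v/2], [F_v - G_u/2, E, F], [G_v/2, F, G]] = [[-105/2, 25, 0], [-55/2, 34, 0], [0, 0, 121/4]]; det M1 = -265595/8
M2 = [[0, E_v/2, G_u/2], [E_v/2, E, F], [G_u/2, F, G]] = [[0, 0, 55/2], [0, 34, 0], [55/2, 0, 121/4]]; det M2 = -51425/2
det M1 - det M2 = -59895/8; K = -59895/8 / (2057/2)^2 = -45/6358

Answer: K = -45/6358


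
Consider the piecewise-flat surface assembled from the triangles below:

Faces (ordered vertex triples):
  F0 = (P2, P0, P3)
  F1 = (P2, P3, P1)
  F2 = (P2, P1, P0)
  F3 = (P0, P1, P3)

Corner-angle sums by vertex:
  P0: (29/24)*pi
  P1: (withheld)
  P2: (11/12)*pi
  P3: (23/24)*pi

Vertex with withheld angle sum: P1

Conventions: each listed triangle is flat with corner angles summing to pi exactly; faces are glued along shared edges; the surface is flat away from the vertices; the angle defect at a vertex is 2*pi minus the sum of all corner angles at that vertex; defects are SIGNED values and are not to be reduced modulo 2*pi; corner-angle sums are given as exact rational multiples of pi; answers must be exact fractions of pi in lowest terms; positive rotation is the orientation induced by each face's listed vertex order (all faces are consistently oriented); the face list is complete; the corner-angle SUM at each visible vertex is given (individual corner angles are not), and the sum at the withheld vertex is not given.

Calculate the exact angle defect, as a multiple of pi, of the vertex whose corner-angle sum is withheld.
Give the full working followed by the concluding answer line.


V = 4, E = 6, F = 4; chi = V - E + F = 2
Gauss-Bonnet: total defect = 2*pi*chi = 4*pi; visible defects sum to (35/12)*pi

Answer: defect(P1) = (13/12)*pi


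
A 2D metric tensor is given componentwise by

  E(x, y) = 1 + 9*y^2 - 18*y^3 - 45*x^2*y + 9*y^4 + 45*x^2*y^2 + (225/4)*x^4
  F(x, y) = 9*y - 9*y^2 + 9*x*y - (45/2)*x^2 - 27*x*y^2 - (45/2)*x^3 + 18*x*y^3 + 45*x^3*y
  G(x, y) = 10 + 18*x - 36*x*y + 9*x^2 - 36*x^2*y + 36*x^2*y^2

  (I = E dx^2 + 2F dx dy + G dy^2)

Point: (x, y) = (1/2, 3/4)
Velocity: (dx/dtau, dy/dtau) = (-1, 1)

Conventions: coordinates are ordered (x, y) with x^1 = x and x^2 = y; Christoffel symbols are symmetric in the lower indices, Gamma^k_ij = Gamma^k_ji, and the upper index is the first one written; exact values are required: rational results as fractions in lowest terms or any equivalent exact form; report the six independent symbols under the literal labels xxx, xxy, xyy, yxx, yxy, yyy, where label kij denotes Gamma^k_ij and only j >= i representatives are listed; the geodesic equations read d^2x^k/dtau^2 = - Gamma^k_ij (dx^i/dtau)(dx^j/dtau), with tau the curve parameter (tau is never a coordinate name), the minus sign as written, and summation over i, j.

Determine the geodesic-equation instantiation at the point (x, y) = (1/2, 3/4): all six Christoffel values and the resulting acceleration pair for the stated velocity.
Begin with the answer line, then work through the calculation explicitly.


Answer: Gamma_xxx = 2520/1993, Gamma_xxy = 504/1993, Gamma_xyy = 1008/1993, Gamma_yxx = -4320/1993, Gamma_yxy = -864/1993, Gamma_yyy = -1728/1993; accelerations (d^2x/dtau^2, d^2y/dtau^2) = (-2520/1993, 4320/1993)

E = 697/256, F = -189/64, G = 97/16 at the point
E_x = 315/16, E_y = 63/16, F_x = -477/32, F_y = 9/16, G_x = -27/4, G_y = -27/2
EG - F^2 = 1993/256;  g^inv = (256/1993) * [[97/16, 189/64], [189/64, 697/256]]
first-kind symbols [ij,l] = (1/2)(d_i g_jl + d_j g_il - d_l g_ij): [xx,x] = E_x/2 = 315/32, [xx,y] = F_x - E_y/2 = -135/8, [xy,x] = E_y/2 = 63/32, [xy,y] = G_x/2 = -27/8, [yy,x] = F_y - G_x/2 = 63/16, [yy,y] = G_y/2 = -27/4
Gamma^x_ij = (G*[ij,x] - F*[ij,y])/(EG - F^2), Gamma^y_ij = (E*[ij,y] - F*[ij,x])/(EG - F^2)
Gamma_xxx = 2520/1993, Gamma_xxy = 504/1993, Gamma_xyy = 1008/1993, Gamma_yxx = -4320/1993, Gamma_yxy = -864/1993, Gamma_yyy = -1728/1993
d^2x/dtau^2 = -(Gamma_xxx*(-1)^2 + 2*Gamma_xxy*(-1)*(1) + Gamma_xyy*(1)^2) = -2520/1993
d^2y/dtau^2 = -(Gamma_yxx*(-1)^2 + 2*Gamma_yxy*(-1)*(1) + Gamma_yyy*(1)^2) = 4320/1993


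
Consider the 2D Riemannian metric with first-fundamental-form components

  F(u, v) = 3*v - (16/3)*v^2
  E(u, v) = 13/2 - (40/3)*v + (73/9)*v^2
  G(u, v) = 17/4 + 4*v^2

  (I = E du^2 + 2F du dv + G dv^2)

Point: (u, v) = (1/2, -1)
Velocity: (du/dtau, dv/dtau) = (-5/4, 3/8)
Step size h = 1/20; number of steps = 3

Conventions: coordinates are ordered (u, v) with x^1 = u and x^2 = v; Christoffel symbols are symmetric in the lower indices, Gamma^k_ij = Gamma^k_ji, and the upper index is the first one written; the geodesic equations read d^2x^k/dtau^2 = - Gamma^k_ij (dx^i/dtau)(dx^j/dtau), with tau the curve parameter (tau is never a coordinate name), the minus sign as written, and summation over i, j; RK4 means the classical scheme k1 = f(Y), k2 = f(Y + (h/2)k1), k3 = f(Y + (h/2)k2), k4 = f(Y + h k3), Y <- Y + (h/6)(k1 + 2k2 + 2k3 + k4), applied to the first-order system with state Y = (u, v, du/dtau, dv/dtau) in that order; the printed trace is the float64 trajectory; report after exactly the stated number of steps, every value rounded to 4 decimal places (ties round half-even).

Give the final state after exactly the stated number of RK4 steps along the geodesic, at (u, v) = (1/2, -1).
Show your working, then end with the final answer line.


f(Y) = (du/dtau, dv/dtau, -Gamma^u_ij Y'^i Y'^j, -Gamma^v_ij Y'^i Y'^j) with the Gammas evaluated at the stage position; h = 0.050000; intermediate values shown to 6 dp
step 0: u = 0.5000, v = -1.0000, du/dtau = -1.2500, dv/dtau = 0.3750
step 1:
  k1: at (u, v) = (0.500000, -1.000000), (du/dtau, dv/dtau) = (-1.250000, 0.375000); Gamma_uuu = 0.764434, Gamma_uuv = -0.756789, Gamma_uvv = 0.492974, Gamma_vuu = 2.563401, Gamma_vuv = -0.764434, Gamma_vvv = 0.013105; k1 = (-1.250000, 0.375000, -1.973242, -4.723814)
  k2: at (u, v) = (0.468750, -0.990625), (du/dtau, dv/dtau) = (-1.299331, 0.256905); Gamma_uuu = 0.759382, Gamma_uuv = -0.756575, Gamma_uvv = 0.493490, Gamma_vuu = 2.560499, Gamma_vuv = -0.759382, Gamma_vvv = 0.010631; k2 = (-1.299331, 0.256905, -1.819701, -4.830461)
  k3: at (u, v) = (0.467517, -0.993577), (du/dtau, dv/dtau) = (-1.295493, 0.254238); Gamma_uuu = 0.760978, Gamma_uuv = -0.756641, Gamma_uvv = 0.493326, Gamma_vuu = 2.561421, Gamma_vuv = -0.760978, Gamma_vvv = 0.011410; k3 = (-1.295493, 0.254238, -1.807458, -4.800850)
  k4: at (u, v) = (0.435225, -0.987288), (du/dtau, dv/dtau) = (-1.340373, 0.134957); Gamma_uuu = 0.757571, Gamma_uuv = -0.756502, Gamma_uvv = 0.493675, Gamma_vuu = 2.559446, Gamma_vuv = -0.757571, Gamma_vvv = 0.009752; k4 = (-1.340373, 0.134957, -1.643736, -4.872557)
  Y <- Y + (h/6)(k1 + 2k2 + 2k3 + k4): u = 0.4352, v = -0.9872, du/dtau = -1.3406, dv/dtau = 0.1345
step 2:
  k1: at (u, v) = (0.435166, -0.987231), (du/dtau, dv/dtau) = (-1.340594, 0.134508); Gamma_uuu = 0.757540, Gamma_uuv = -0.756501, Gamma_uvv = 0.493679, Gamma_vuu = 2.559429, Gamma_vuv = -0.757540, Gamma_vvv = 0.009737; k1 = (-1.340594, 0.134508, -1.643204, -4.873163)
  k2: at (u, v) = (0.401652, -0.983869), (du/dtau, dv/dtau) = (-1.381674, 0.012679); Gamma_uuu = 0.755710, Gamma_uuv = -0.756430, Gamma_uvv = 0.493867, Gamma_vuu = 2.558358, Gamma_vuv = -0.755710, Gamma_vvv = 0.008851; k2 = (-1.381674, 0.012679, -1.469250, -4.910446)
  k3: at (u, v) = (0.400625, -0.986914), (du/dtau, dv/dtau) = (-1.377325, 0.011747); Gamma_uuu = 0.757368, Gamma_uuv = -0.756494, Gamma_uvv = 0.493696, Gamma_vuu = 2.559328, Gamma_vuv = -0.757368, Gamma_vvv = 0.009654; k3 = (-1.377325, 0.011747, -1.461294, -4.879619)
  k4: at (u, v) = (0.366300, -0.986644), (du/dtau, dv/dtau) = (-1.413659, -0.109473); Gamma_uuu = 0.757221, Gamma_uuv = -0.756488, Gamma_uvv = 0.493711, Gamma_vuu = 2.559242, Gamma_vuv = -0.757221, Gamma_vvv = 0.009582; k4 = (-1.413659, -0.109473, -1.285027, -4.880214)
  Y <- Y + (h/6)(k1 + 2k2 + 2k3 + k4): u = 0.3662, v = -0.9866, du/dtau = -1.4138, dv/dtau = -0.1099
step 3:
  k1: at (u, v) = (0.366231, -0.986616), (du/dtau, dv/dtau) = (-1.413838, -0.109938); Gamma_uuu = 0.757206, Gamma_uuv = -0.756488, Gamma_uvv = 0.493713, Gamma_vuu = 2.559233, Gamma_vuv = -0.757206, Gamma_vvv = 0.009575; k1 = (-1.413838, -0.109938, -1.284407, -4.880477)
  k2: at (u, v) = (0.330885, -0.989364), (du/dtau, dv/dtau) = (-1.445949, -0.231949); Gamma_uuu = 0.758698, Gamma_uuv = -0.756547, Gamma_uvv = 0.493560, Gamma_vuu = 2.560102, Gamma_vuv = -0.758698, Gamma_vvv = 0.010299; k2 = (-1.445949, -0.231949, -1.105343, -4.844218)
  k3: at (u, v) = (0.330082, -0.992414), (du/dtau, dv/dtau) = (-1.441472, -0.231043); Gamma_uuu = 0.760350, Gamma_uuv = -0.756615, Gamma_uvv = 0.493390, Gamma_vuu = 2.561059, Gamma_vuv = -0.760350, Gamma_vvv = 0.011103; k3 = (-1.441472, -0.231043, -1.102255, -4.815610)
  k4: at (u, v) = (0.294157, -0.998168), (du/dtau, dv/dtau) = (-1.468951, -0.350718); Gamma_uuu = 0.763450, Gamma_uuv = -0.756746, Gamma_uvv = 0.493074, Gamma_vuu = 2.562840, Gamma_vuv = -0.763450, Gamma_vvv = 0.012621; k4 = (-1.468951, -0.350718, -0.928303, -4.745053)
  Y <- Y + (h/6)(k1 + 2k2 + 2k3 + k4): u = 0.2941, v = -0.9982, du/dtau = -1.4691, dv/dtau = -0.3511

Answer: u = 0.2941, v = -0.9982, du/dtau = -1.4691, dv/dtau = -0.3511


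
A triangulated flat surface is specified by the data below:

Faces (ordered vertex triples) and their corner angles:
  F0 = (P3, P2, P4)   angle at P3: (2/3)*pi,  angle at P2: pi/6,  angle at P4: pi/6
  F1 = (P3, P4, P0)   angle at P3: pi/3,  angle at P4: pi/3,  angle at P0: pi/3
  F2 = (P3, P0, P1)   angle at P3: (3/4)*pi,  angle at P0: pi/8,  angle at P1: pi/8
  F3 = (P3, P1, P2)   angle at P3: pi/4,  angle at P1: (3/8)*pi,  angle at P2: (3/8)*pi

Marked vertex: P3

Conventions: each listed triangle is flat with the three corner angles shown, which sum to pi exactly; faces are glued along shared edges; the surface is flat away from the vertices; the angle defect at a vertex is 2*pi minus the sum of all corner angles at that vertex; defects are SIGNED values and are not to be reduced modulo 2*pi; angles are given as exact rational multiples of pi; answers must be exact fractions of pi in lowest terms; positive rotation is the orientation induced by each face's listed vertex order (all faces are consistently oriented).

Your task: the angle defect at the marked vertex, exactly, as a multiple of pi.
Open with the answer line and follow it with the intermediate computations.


Answer: defect(P3) = 0

Sum of corner angles at P3: 2*pi
defect = 2*pi - 2*pi


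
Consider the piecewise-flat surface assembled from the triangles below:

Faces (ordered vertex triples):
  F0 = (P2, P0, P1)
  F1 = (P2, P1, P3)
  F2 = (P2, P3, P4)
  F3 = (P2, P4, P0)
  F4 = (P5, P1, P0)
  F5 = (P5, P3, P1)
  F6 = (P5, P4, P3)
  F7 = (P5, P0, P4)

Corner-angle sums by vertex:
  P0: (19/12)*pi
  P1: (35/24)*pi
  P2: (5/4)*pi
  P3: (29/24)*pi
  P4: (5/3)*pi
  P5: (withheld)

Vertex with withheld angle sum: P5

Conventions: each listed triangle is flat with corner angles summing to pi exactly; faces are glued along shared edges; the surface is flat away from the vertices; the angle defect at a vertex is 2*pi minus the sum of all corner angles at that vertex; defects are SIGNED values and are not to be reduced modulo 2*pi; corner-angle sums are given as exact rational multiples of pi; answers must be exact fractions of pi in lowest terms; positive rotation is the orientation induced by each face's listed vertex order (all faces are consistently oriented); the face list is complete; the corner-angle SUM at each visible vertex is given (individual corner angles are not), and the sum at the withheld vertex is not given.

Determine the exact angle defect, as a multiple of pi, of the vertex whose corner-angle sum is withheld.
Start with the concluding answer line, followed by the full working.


Answer: defect(P5) = (7/6)*pi

V = 6, E = 12, F = 8; chi = V - E + F = 2
Gauss-Bonnet: total defect = 2*pi*chi = 4*pi; visible defects sum to (17/6)*pi


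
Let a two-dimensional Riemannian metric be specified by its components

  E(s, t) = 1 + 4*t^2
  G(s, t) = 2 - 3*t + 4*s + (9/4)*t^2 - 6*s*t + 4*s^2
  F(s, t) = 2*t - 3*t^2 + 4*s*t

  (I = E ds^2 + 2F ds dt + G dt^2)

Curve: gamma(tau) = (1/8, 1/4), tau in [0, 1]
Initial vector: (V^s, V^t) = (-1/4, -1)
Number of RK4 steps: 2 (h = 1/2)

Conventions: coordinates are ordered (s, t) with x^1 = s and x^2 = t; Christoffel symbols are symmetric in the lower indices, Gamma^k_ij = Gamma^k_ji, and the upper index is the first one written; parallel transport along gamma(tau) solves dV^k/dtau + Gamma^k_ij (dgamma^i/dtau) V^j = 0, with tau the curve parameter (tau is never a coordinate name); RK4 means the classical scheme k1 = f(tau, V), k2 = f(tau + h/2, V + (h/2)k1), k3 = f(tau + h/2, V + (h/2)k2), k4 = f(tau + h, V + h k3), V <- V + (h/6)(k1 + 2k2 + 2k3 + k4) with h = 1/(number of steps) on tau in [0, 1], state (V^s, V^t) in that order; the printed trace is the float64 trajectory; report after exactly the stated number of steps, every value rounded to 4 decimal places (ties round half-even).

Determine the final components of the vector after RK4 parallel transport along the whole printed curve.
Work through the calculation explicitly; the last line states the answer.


gamma'(tau) = (0, 0); f(tau, V)^k = -Gamma^k_ij(gamma(tau)) gamma'^i(tau) V^j; h = 1/2; intermediate values shown to 6 dp
curve data and Christoffel symbols at the stage parameters:
  tau = 0.000000: gamma = (0.125000, 0.250000), gamma' = (0.000000, 0.000000); Gamma_sss = 0.000000, Gamma_sst = 0.496124, Gamma_stt = -0.372093, Gamma_tss = 0.000000, Gamma_tst = 0.868217, Gamma_ttt = -0.651163
  tau = 0.250000: gamma = (0.125000, 0.250000), gamma' = (0.000000, 0.000000); Gamma_sss = 0.000000, Gamma_sst = 0.496124, Gamma_stt = -0.372093, Gamma_tss = 0.000000, Gamma_tst = 0.868217, Gamma_ttt = -0.651163
  tau = 0.500000: gamma = (0.125000, 0.250000), gamma' = (0.000000, 0.000000); Gamma_sss = 0.000000, Gamma_sst = 0.496124, Gamma_stt = -0.372093, Gamma_tss = 0.000000, Gamma_tst = 0.868217, Gamma_ttt = -0.651163
  tau = 0.750000: gamma = (0.125000, 0.250000), gamma' = (0.000000, 0.000000); Gamma_sss = 0.000000, Gamma_sst = 0.496124, Gamma_stt = -0.372093, Gamma_tss = 0.000000, Gamma_tst = 0.868217, Gamma_ttt = -0.651163
  tau = 1.000000: gamma = (0.125000, 0.250000), gamma' = (0.000000, 0.000000); Gamma_sss = 0.000000, Gamma_sst = 0.496124, Gamma_stt = -0.372093, Gamma_tss = 0.000000, Gamma_tst = 0.868217, Gamma_ttt = -0.651163
step 0: V^s = -0.2500, V^t = -1.0000
step 1: k1 = (0.000000, 0.000000), k2 = (0.000000, 0.000000), k3 = (0.000000, 0.000000), k4 = (0.000000, 0.000000); V <- V + (h/6)(k1 + 2k2 + 2k3 + k4): V^s = -0.2500, V^t = -1.0000
step 2: k1 = (0.000000, 0.000000), k2 = (0.000000, 0.000000), k3 = (0.000000, 0.000000), k4 = (0.000000, 0.000000); V <- V + (h/6)(k1 + 2k2 + 2k3 + k4): V^s = -0.2500, V^t = -1.0000

Answer: V^s = -0.2500, V^t = -1.0000


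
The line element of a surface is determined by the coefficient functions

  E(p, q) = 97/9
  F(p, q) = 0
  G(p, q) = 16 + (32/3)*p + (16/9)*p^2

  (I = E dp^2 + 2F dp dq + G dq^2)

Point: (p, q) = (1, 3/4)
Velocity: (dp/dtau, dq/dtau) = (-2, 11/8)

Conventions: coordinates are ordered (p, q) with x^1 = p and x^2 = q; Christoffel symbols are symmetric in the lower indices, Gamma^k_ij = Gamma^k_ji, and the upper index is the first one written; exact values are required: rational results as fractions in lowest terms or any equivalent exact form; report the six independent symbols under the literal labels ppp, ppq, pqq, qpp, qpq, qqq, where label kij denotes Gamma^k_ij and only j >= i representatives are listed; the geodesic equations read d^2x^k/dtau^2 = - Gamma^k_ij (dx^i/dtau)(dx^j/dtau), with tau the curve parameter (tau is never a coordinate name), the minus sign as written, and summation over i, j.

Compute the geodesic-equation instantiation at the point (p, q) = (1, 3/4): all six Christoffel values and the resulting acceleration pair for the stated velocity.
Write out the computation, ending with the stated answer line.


E = 97/9, F = 0, G = 256/9 at the point
E_p = 0, E_q = 0, F_p = 0, F_q = 0, G_p = 128/9, G_q = 0
EG - F^2 = 24832/81;  g^inv = (81/24832) * [[256/9, 0], [0, 97/9]]
first-kind symbols [ij,l] = (1/2)(d_i g_jl + d_j g_il - d_l g_ij): [pp,p] = E_p/2 = 0, [pp,q] = F_p - E_q/2 = 0, [pq,p] = E_q/2 = 0, [pq,q] = G_p/2 = 64/9, [qq,p] = F_q - G_p/2 = -64/9, [qq,q] = G_q/2 = 0
Gamma^p_ij = (G*[ij,p] - F*[ij,q])/(EG - F^2), Gamma^q_ij = (E*[ij,q] - F*[ij,p])/(EG - F^2)
Gamma_ppp = 0, Gamma_ppq = 0, Gamma_pqq = -64/97, Gamma_qpp = 0, Gamma_qpq = 1/4, Gamma_qqq = 0
d^2p/dtau^2 = -(Gamma_ppp*(-2)^2 + 2*Gamma_ppq*(-2)*(11/8) + Gamma_pqq*(11/8)^2) = 121/97
d^2q/dtau^2 = -(Gamma_qpp*(-2)^2 + 2*Gamma_qpq*(-2)*(11/8) + Gamma_qqq*(11/8)^2) = 11/8

Answer: Gamma_ppp = 0, Gamma_ppq = 0, Gamma_pqq = -64/97, Gamma_qpp = 0, Gamma_qpq = 1/4, Gamma_qqq = 0; accelerations (d^2p/dtau^2, d^2q/dtau^2) = (121/97, 11/8)


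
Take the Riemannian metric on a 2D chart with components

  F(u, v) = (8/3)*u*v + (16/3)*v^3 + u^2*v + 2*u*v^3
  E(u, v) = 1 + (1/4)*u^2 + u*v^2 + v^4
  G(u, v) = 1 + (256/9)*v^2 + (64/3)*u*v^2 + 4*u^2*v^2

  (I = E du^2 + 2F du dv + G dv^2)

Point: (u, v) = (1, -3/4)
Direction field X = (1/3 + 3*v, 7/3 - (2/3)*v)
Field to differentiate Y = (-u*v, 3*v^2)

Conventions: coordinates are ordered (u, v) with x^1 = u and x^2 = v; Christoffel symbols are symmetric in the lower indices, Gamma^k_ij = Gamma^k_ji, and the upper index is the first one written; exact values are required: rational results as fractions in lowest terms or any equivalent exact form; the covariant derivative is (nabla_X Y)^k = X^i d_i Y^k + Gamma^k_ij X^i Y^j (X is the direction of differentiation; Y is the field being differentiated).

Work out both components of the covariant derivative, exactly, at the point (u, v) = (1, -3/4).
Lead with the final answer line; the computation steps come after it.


Answer: (nabla_X Y)^u = -409709/132624, (nabla_X Y)^v = -625535/33156

E = 545/256, F = -187/32, G = 125/4 at the point
E_u = 17/16, E_v = -51/16, F_u = -139/32, F_v = 385/24, G_u = 33/2, G_v = -242/3
EG - F^2 = 8289/256;  g^inv = (256/8289) * [[125/4, 187/32], [187/32, 545/256]]
first-kind symbols [ij,l] = (1/2)(d_i g_jl + d_j g_il - d_l g_ij): [uu,u] = E_u/2 = 17/32, [uu,v] = F_u - E_v/2 = -11/4, [uv,u] = E_v/2 = -51/32, [uv,v] = G_u/2 = 33/4, [vv,u] = F_v - G_u/2 = 187/24, [vv,v] = G_v/2 = -121/3
Gamma^u_ij = (G*[ij,u] - F*[ij,v])/(EG - F^2), Gamma^v_ij = (E*[ij,v] - F*[ij,u])/(EG - F^2)
Gamma_uuu = 136/8289, Gamma_uuv = -136/2763, Gamma_uvv = 5984/24867, Gamma_vuu = -704/8289, Gamma_vuv = 704/2763, Gamma_vvv = -30976/24867
X = (-23/12, 17/6), Y = (3/4, 27/16) at the point
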